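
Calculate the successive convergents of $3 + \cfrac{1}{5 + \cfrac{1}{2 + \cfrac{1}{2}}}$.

3/1, 16/5, 35/11, 86/27

Using the convergent recurrence p_i = a_i*p_{i-1} + p_{i-2}, q_i = a_i*q_{i-1} + q_{i-2} with p_{-2}=0, p_{-1}=1, q_{-2}=1, q_{-1}=0:
  i=0: a_0=3, p_0 = 3*1 + 0 = 3, q_0 = 3*0 + 1 = 1.
  i=1: a_1=5, p_1 = 5*3 + 1 = 16, q_1 = 5*1 + 0 = 5.
  i=2: a_2=2, p_2 = 2*16 + 3 = 35, q_2 = 2*5 + 1 = 11.
  i=3: a_3=2, p_3 = 2*35 + 16 = 86, q_3 = 2*11 + 5 = 27.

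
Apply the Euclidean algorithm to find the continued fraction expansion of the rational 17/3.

Run the Euclidean algorithm on 17 and 3; the successive quotients are the partial quotients a_0, a_1, ... (each step inverts the fractional part left over by the previous one):
  17 = 5*3 + 2, so a_0 = 5.
  3 = 1*2 + 1, so a_1 = 1.
  2 = 2*1 + 0, so a_2 = 2.
The remainder reaches 0 after 3 divisions, so the expansion has 3 partial quotients, read off in order.

[5; 1, 2]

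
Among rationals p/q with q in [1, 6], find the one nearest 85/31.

11/4

Expand x = 85/31 as a continued fraction with the Euclidean algorithm:
  85 = 2*31 + 23, so a_0 = 2.
  31 = 1*23 + 8, so a_1 = 1.
  23 = 2*8 + 7, so a_2 = 2.
  8 = 1*7 + 1, so a_3 = 1.
  7 = 7*1 + 0, so a_4 = 7.
so x = [2; 1, 2, 1, 7].
Convergents (p_i = a_i*p_{i-1} + p_{i-2}, q_i = a_i*q_{i-1} + q_{i-2} with p_{-2}=0, p_{-1}=1, q_{-2}=1, q_{-1}=0), until the denominator exceeds 6:
  i=0: a_0=2, p_0 = 2*1 + 0 = 2, q_0 = 2*0 + 1 = 1.
  i=1: a_1=1, p_1 = 1*2 + 1 = 3, q_1 = 1*1 + 0 = 1.
  i=2: a_2=2, p_2 = 2*3 + 2 = 8, q_2 = 2*1 + 1 = 3.
  i=3: a_3=1, p_3 = 1*8 + 3 = 11, q_3 = 1*3 + 1 = 4.
  i=4: a_4=7, p_4 = 7*11 + 8 = 85, q_4 = 7*4 + 3 = 31.
q_4 = 31 > 6, so the last convergent with denominator <= 6 is p_3/q_3 = 11/4.
The closest fraction with denominator <= 6 is either p_3/q_3 or the intermediate fraction (k*p_3 + p_2)/(k*q_3 + q_2) with the largest k >= 1 whose denominator stays <= 6; these approach x as k grows, and every other convergent or intermediate fraction in range is farther away.
Largest k: floor((6 - q_2)/q_3) = floor((6 - 3)/4) = 0.
Since k = 0, no intermediate fraction beyond p_3/q_3 has denominator <= 6, so the convergent 11/4 is the closest (its error is |85*4 - 11*31|/(31*4) = 1/124).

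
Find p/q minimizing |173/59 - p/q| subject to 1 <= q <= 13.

38/13

Expand x = 173/59 as a continued fraction with the Euclidean algorithm:
  173 = 2*59 + 55, so a_0 = 2.
  59 = 1*55 + 4, so a_1 = 1.
  55 = 13*4 + 3, so a_2 = 13.
  4 = 1*3 + 1, so a_3 = 1.
  3 = 3*1 + 0, so a_4 = 3.
so x = [2; 1, 13, 1, 3].
Convergents (p_i = a_i*p_{i-1} + p_{i-2}, q_i = a_i*q_{i-1} + q_{i-2} with p_{-2}=0, p_{-1}=1, q_{-2}=1, q_{-1}=0), until the denominator exceeds 13:
  i=0: a_0=2, p_0 = 2*1 + 0 = 2, q_0 = 2*0 + 1 = 1.
  i=1: a_1=1, p_1 = 1*2 + 1 = 3, q_1 = 1*1 + 0 = 1.
  i=2: a_2=13, p_2 = 13*3 + 2 = 41, q_2 = 13*1 + 1 = 14.
q_2 = 14 > 13, so the last convergent with denominator <= 13 is p_1/q_1 = 3/1.
The closest fraction with denominator <= 13 is either p_1/q_1 or the intermediate fraction (k*p_1 + p_0)/(k*q_1 + q_0) with the largest k >= 1 whose denominator stays <= 13; these approach x as k grows, and every other convergent or intermediate fraction in range is farther away.
Largest k: floor((13 - q_0)/q_1) = floor((13 - 1)/1) = 12.
That gives (12*3 + 2)/(12*1 + 1) = 38/13.
Compare the errors: |x - 3/1| = |173*1 - 3*59|/(59*1) = 4/59, and |x - 38/13| = |173*13 - 38*59|/(59*13) = 7/767.
Cross-multiplying, 7*59 = 413 < 3068 = 4*767, so 7/767 is smaller: the intermediate fraction 38/13 is closer to x than 3/1.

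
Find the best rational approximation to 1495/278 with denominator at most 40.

Expand x = 1495/278 as a continued fraction with the Euclidean algorithm:
  1495 = 5*278 + 105, so a_0 = 5.
  278 = 2*105 + 68, so a_1 = 2.
  105 = 1*68 + 37, so a_2 = 1.
  68 = 1*37 + 31, so a_3 = 1.
  37 = 1*31 + 6, so a_4 = 1.
  31 = 5*6 + 1, so a_5 = 5.
  6 = 6*1 + 0, so a_6 = 6.
so x = [5; 2, 1, 1, 1, 5, 6].
Convergents (p_i = a_i*p_{i-1} + p_{i-2}, q_i = a_i*q_{i-1} + q_{i-2} with p_{-2}=0, p_{-1}=1, q_{-2}=1, q_{-1}=0), until the denominator exceeds 40:
  i=0: a_0=5, p_0 = 5*1 + 0 = 5, q_0 = 5*0 + 1 = 1.
  i=1: a_1=2, p_1 = 2*5 + 1 = 11, q_1 = 2*1 + 0 = 2.
  i=2: a_2=1, p_2 = 1*11 + 5 = 16, q_2 = 1*2 + 1 = 3.
  i=3: a_3=1, p_3 = 1*16 + 11 = 27, q_3 = 1*3 + 2 = 5.
  i=4: a_4=1, p_4 = 1*27 + 16 = 43, q_4 = 1*5 + 3 = 8.
  i=5: a_5=5, p_5 = 5*43 + 27 = 242, q_5 = 5*8 + 5 = 45.
q_5 = 45 > 40, so the last convergent with denominator <= 40 is p_4/q_4 = 43/8.
The closest fraction with denominator <= 40 is either p_4/q_4 or the intermediate fraction (k*p_4 + p_3)/(k*q_4 + q_3) with the largest k >= 1 whose denominator stays <= 40; these approach x as k grows, and every other convergent or intermediate fraction in range is farther away.
Largest k: floor((40 - q_3)/q_4) = floor((40 - 5)/8) = 4.
That gives (4*43 + 27)/(4*8 + 5) = 199/37.
Compare the errors: |x - 43/8| = |1495*8 - 43*278|/(278*8) = 6/2224, and |x - 199/37| = |1495*37 - 199*278|/(278*37) = 7/10286.
Cross-multiplying, 7*2224 = 15568 < 61716 = 6*10286, so 7/10286 is smaller: the intermediate fraction 199/37 is closer to x than 43/8.

199/37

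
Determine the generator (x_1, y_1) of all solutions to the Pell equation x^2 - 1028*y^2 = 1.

First expand sqrt(1028) as a continued fraction. With x_i = (sqrt(1028) + m_i)/d_i and (m_0, d_0) = (0, 1): a_0 = floor(sqrt(1028)) = 32, since 32^2 = 1024 <= 1028 < 1089 = 33^2.
Iterate m_{i+1} = d_i*a_i - m_i, d_{i+1} = (1028 - m_{i+1}^2)/d_i, a_{i+1} = floor((a_0 + m_{i+1})/d_{i+1}):
  m_1 = 1*32 - 0 = 32, d_1 = (1028 - 32^2)/1 = 4/1 = 4, a_1 = floor((32 + 32)/4) = 16.
  m_2 = 4*16 - 32 = 32, d_2 = (1028 - 32^2)/4 = 4/4 = 1, a_2 = floor((32 + 32)/1) = 64.
  m_3 = 1*64 - 32 = 32, d_3 = (1028 - 32^2)/1 = 4/1 = 4: (m_3, d_3) = (m_1, d_1) = (32, 4), so from here the quotients repeat a_1, a_2; the period length is 2.
So sqrt(1028) = [32; (16, 64)] with period length k = 2.
k is even, so the fundamental solution of x^2 - 1028y^2 = 1 is (p_{k-1}, q_{k-1}) = (p_1, q_1); compute convergents through index 1.
Convergents (p_i = a_i*p_{i-1} + p_{i-2}, q_i = a_i*q_{i-1} + q_{i-2} with p_{-2}=0, p_{-1}=1, q_{-2}=1, q_{-1}=0):
  i=0: a_0=32, p_0 = 32*1 + 0 = 32, q_0 = 32*0 + 1 = 1.
  i=1: a_1=16, p_1 = 16*32 + 1 = 513, q_1 = 16*1 + 0 = 16.
Check: 513^2 - 1028*16^2 = 263169 - 263168 = 1, so (x, y) = (513, 16) solves the equation, and by the theorem it is the least positive solution.

(x, y) = (513, 16)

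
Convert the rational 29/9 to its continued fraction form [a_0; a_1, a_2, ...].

Run the Euclidean algorithm on 29 and 9; the successive quotients are the partial quotients a_0, a_1, ... (each step inverts the fractional part left over by the previous one):
  29 = 3*9 + 2, so a_0 = 3.
  9 = 4*2 + 1, so a_1 = 4.
  2 = 2*1 + 0, so a_2 = 2.
The remainder reaches 0 after 3 divisions, so the expansion has 3 partial quotients, read off in order.

[3; 4, 2]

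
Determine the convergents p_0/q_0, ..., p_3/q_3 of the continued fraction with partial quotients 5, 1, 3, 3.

Using the convergent recurrence p_i = a_i*p_{i-1} + p_{i-2}, q_i = a_i*q_{i-1} + q_{i-2} with p_{-2}=0, p_{-1}=1, q_{-2}=1, q_{-1}=0:
  i=0: a_0=5, p_0 = 5*1 + 0 = 5, q_0 = 5*0 + 1 = 1.
  i=1: a_1=1, p_1 = 1*5 + 1 = 6, q_1 = 1*1 + 0 = 1.
  i=2: a_2=3, p_2 = 3*6 + 5 = 23, q_2 = 3*1 + 1 = 4.
  i=3: a_3=3, p_3 = 3*23 + 6 = 75, q_3 = 3*4 + 1 = 13.

5/1, 6/1, 23/4, 75/13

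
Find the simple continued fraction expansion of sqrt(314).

[17; (1, 2, 1, 1, 2, 1, 34)]

Write x_i = (sqrt(314) + m_i)/d_i with (m_0, d_0) = (0, 1). a_0 = floor(sqrt(314)) = 17, since 17^2 = 289 <= 314 < 324 = 18^2.
Iterate m_{i+1} = d_i*a_i - m_i, d_{i+1} = (314 - m_{i+1}^2)/d_i, a_{i+1} = floor((a_0 + m_{i+1})/d_{i+1}):
  m_1 = 1*17 - 0 = 17, d_1 = (314 - 17^2)/1 = 25/1 = 25, a_1 = floor((17 + 17)/25) = 1.
  m_2 = 25*1 - 17 = 8, d_2 = (314 - 8^2)/25 = 250/25 = 10, a_2 = floor((17 + 8)/10) = 2.
  m_3 = 10*2 - 8 = 12, d_3 = (314 - 12^2)/10 = 170/10 = 17, a_3 = floor((17 + 12)/17) = 1.
  m_4 = 17*1 - 12 = 5, d_4 = (314 - 5^2)/17 = 289/17 = 17, a_4 = floor((17 + 5)/17) = 1.
  m_5 = 17*1 - 5 = 12, d_5 = (314 - 12^2)/17 = 170/17 = 10, a_5 = floor((17 + 12)/10) = 2.
  m_6 = 10*2 - 12 = 8, d_6 = (314 - 8^2)/10 = 250/10 = 25, a_6 = floor((17 + 8)/25) = 1.
  m_7 = 25*1 - 8 = 17, d_7 = (314 - 17^2)/25 = 25/25 = 1, a_7 = floor((17 + 17)/1) = 34.
  m_8 = 1*34 - 17 = 17, d_8 = (314 - 17^2)/1 = 25/1 = 25: (m_8, d_8) = (m_1, d_1) = (17, 25), so from here the quotients repeat a_1, ..., a_7; the period length is 7.
Hence the expansion of sqrt(314) is a_0 = 17 followed by the repeating block 1, 2, 1, 1, 2, 1, 34 (period 7).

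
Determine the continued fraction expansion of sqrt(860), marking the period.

[29; (3, 14, 3, 58)]

Write x_i = (sqrt(860) + m_i)/d_i with (m_0, d_0) = (0, 1). a_0 = floor(sqrt(860)) = 29, since 29^2 = 841 <= 860 < 900 = 30^2.
Iterate m_{i+1} = d_i*a_i - m_i, d_{i+1} = (860 - m_{i+1}^2)/d_i, a_{i+1} = floor((a_0 + m_{i+1})/d_{i+1}):
  m_1 = 1*29 - 0 = 29, d_1 = (860 - 29^2)/1 = 19/1 = 19, a_1 = floor((29 + 29)/19) = 3.
  m_2 = 19*3 - 29 = 28, d_2 = (860 - 28^2)/19 = 76/19 = 4, a_2 = floor((29 + 28)/4) = 14.
  m_3 = 4*14 - 28 = 28, d_3 = (860 - 28^2)/4 = 76/4 = 19, a_3 = floor((29 + 28)/19) = 3.
  m_4 = 19*3 - 28 = 29, d_4 = (860 - 29^2)/19 = 19/19 = 1, a_4 = floor((29 + 29)/1) = 58.
  m_5 = 1*58 - 29 = 29, d_5 = (860 - 29^2)/1 = 19/1 = 19: (m_5, d_5) = (m_1, d_1) = (29, 19), so from here the quotients repeat a_1, ..., a_4; the period length is 4.
Hence the expansion of sqrt(860) is a_0 = 29 followed by the repeating block 3, 14, 3, 58 (period 4).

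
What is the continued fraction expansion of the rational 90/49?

Run the Euclidean algorithm on 90 and 49; the successive quotients are the partial quotients a_0, a_1, ... (each step inverts the fractional part left over by the previous one):
  90 = 1*49 + 41, so a_0 = 1.
  49 = 1*41 + 8, so a_1 = 1.
  41 = 5*8 + 1, so a_2 = 5.
  8 = 8*1 + 0, so a_3 = 8.
The remainder reaches 0 after 4 divisions, so the expansion has 4 partial quotients, read off in order.

[1; 1, 5, 8]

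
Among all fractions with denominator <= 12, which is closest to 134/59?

Expand x = 134/59 as a continued fraction with the Euclidean algorithm:
  134 = 2*59 + 16, so a_0 = 2.
  59 = 3*16 + 11, so a_1 = 3.
  16 = 1*11 + 5, so a_2 = 1.
  11 = 2*5 + 1, so a_3 = 2.
  5 = 5*1 + 0, so a_4 = 5.
so x = [2; 3, 1, 2, 5].
Convergents (p_i = a_i*p_{i-1} + p_{i-2}, q_i = a_i*q_{i-1} + q_{i-2} with p_{-2}=0, p_{-1}=1, q_{-2}=1, q_{-1}=0), until the denominator exceeds 12:
  i=0: a_0=2, p_0 = 2*1 + 0 = 2, q_0 = 2*0 + 1 = 1.
  i=1: a_1=3, p_1 = 3*2 + 1 = 7, q_1 = 3*1 + 0 = 3.
  i=2: a_2=1, p_2 = 1*7 + 2 = 9, q_2 = 1*3 + 1 = 4.
  i=3: a_3=2, p_3 = 2*9 + 7 = 25, q_3 = 2*4 + 3 = 11.
  i=4: a_4=5, p_4 = 5*25 + 9 = 134, q_4 = 5*11 + 4 = 59.
q_4 = 59 > 12, so the last convergent with denominator <= 12 is p_3/q_3 = 25/11.
The closest fraction with denominator <= 12 is either p_3/q_3 or the intermediate fraction (k*p_3 + p_2)/(k*q_3 + q_2) with the largest k >= 1 whose denominator stays <= 12; these approach x as k grows, and every other convergent or intermediate fraction in range is farther away.
Largest k: floor((12 - q_2)/q_3) = floor((12 - 4)/11) = 0.
Since k = 0, no intermediate fraction beyond p_3/q_3 has denominator <= 12, so the convergent 25/11 is the closest (its error is |134*11 - 25*59|/(59*11) = 1/649).

25/11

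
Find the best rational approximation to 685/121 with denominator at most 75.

351/62

Expand x = 685/121 as a continued fraction with the Euclidean algorithm:
  685 = 5*121 + 80, so a_0 = 5.
  121 = 1*80 + 41, so a_1 = 1.
  80 = 1*41 + 39, so a_2 = 1.
  41 = 1*39 + 2, so a_3 = 1.
  39 = 19*2 + 1, so a_4 = 19.
  2 = 2*1 + 0, so a_5 = 2.
so x = [5; 1, 1, 1, 19, 2].
Convergents (p_i = a_i*p_{i-1} + p_{i-2}, q_i = a_i*q_{i-1} + q_{i-2} with p_{-2}=0, p_{-1}=1, q_{-2}=1, q_{-1}=0), until the denominator exceeds 75:
  i=0: a_0=5, p_0 = 5*1 + 0 = 5, q_0 = 5*0 + 1 = 1.
  i=1: a_1=1, p_1 = 1*5 + 1 = 6, q_1 = 1*1 + 0 = 1.
  i=2: a_2=1, p_2 = 1*6 + 5 = 11, q_2 = 1*1 + 1 = 2.
  i=3: a_3=1, p_3 = 1*11 + 6 = 17, q_3 = 1*2 + 1 = 3.
  i=4: a_4=19, p_4 = 19*17 + 11 = 334, q_4 = 19*3 + 2 = 59.
  i=5: a_5=2, p_5 = 2*334 + 17 = 685, q_5 = 2*59 + 3 = 121.
q_5 = 121 > 75, so the last convergent with denominator <= 75 is p_4/q_4 = 334/59.
The closest fraction with denominator <= 75 is either p_4/q_4 or the intermediate fraction (k*p_4 + p_3)/(k*q_4 + q_3) with the largest k >= 1 whose denominator stays <= 75; these approach x as k grows, and every other convergent or intermediate fraction in range is farther away.
Largest k: floor((75 - q_3)/q_4) = floor((75 - 3)/59) = 1.
That gives (1*334 + 17)/(1*59 + 3) = 351/62.
Compare the errors: |x - 334/59| = |685*59 - 334*121|/(121*59) = 1/7139, and |x - 351/62| = |685*62 - 351*121|/(121*62) = 1/7502.
Cross-multiplying, 1*7139 = 7139 < 7502 = 1*7502, so 1/7502 is smaller: the intermediate fraction 351/62 is closer to x than 334/59.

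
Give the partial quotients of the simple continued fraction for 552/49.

Run the Euclidean algorithm on 552 and 49; the successive quotients are the partial quotients a_0, a_1, ... (each step inverts the fractional part left over by the previous one):
  552 = 11*49 + 13, so a_0 = 11.
  49 = 3*13 + 10, so a_1 = 3.
  13 = 1*10 + 3, so a_2 = 1.
  10 = 3*3 + 1, so a_3 = 3.
  3 = 3*1 + 0, so a_4 = 3.
The remainder reaches 0 after 5 divisions, so the expansion has 5 partial quotients, read off in order.

[11; 3, 1, 3, 3]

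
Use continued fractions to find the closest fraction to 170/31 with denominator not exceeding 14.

Expand x = 170/31 as a continued fraction with the Euclidean algorithm:
  170 = 5*31 + 15, so a_0 = 5.
  31 = 2*15 + 1, so a_1 = 2.
  15 = 15*1 + 0, so a_2 = 15.
so x = [5; 2, 15].
Convergents (p_i = a_i*p_{i-1} + p_{i-2}, q_i = a_i*q_{i-1} + q_{i-2} with p_{-2}=0, p_{-1}=1, q_{-2}=1, q_{-1}=0), until the denominator exceeds 14:
  i=0: a_0=5, p_0 = 5*1 + 0 = 5, q_0 = 5*0 + 1 = 1.
  i=1: a_1=2, p_1 = 2*5 + 1 = 11, q_1 = 2*1 + 0 = 2.
  i=2: a_2=15, p_2 = 15*11 + 5 = 170, q_2 = 15*2 + 1 = 31.
q_2 = 31 > 14, so the last convergent with denominator <= 14 is p_1/q_1 = 11/2.
The closest fraction with denominator <= 14 is either p_1/q_1 or the intermediate fraction (k*p_1 + p_0)/(k*q_1 + q_0) with the largest k >= 1 whose denominator stays <= 14; these approach x as k grows, and every other convergent or intermediate fraction in range is farther away.
Largest k: floor((14 - q_0)/q_1) = floor((14 - 1)/2) = 6.
That gives (6*11 + 5)/(6*2 + 1) = 71/13.
Compare the errors: |x - 11/2| = |170*2 - 11*31|/(31*2) = 1/62, and |x - 71/13| = |170*13 - 71*31|/(31*13) = 9/403.
Cross-multiplying, 1*403 = 403 < 558 = 9*62, so 1/62 is smaller: the convergent 11/2 is closer to x than 71/13.

11/2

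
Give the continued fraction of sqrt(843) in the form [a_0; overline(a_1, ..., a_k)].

Write x_i = (sqrt(843) + m_i)/d_i with (m_0, d_0) = (0, 1). a_0 = floor(sqrt(843)) = 29, since 29^2 = 841 <= 843 < 900 = 30^2.
Iterate m_{i+1} = d_i*a_i - m_i, d_{i+1} = (843 - m_{i+1}^2)/d_i, a_{i+1} = floor((a_0 + m_{i+1})/d_{i+1}):
  m_1 = 1*29 - 0 = 29, d_1 = (843 - 29^2)/1 = 2/1 = 2, a_1 = floor((29 + 29)/2) = 29.
  m_2 = 2*29 - 29 = 29, d_2 = (843 - 29^2)/2 = 2/2 = 1, a_2 = floor((29 + 29)/1) = 58.
  m_3 = 1*58 - 29 = 29, d_3 = (843 - 29^2)/1 = 2/1 = 2: (m_3, d_3) = (m_1, d_1) = (29, 2), so from here the quotients repeat a_1, a_2; the period length is 2.
Hence the expansion of sqrt(843) is a_0 = 29 followed by the repeating block 29, 58 (period 2).

[29; overline(29, 58)]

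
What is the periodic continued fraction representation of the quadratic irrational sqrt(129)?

Write x_i = (sqrt(129) + m_i)/d_i with (m_0, d_0) = (0, 1). a_0 = floor(sqrt(129)) = 11, since 11^2 = 121 <= 129 < 144 = 12^2.
Iterate m_{i+1} = d_i*a_i - m_i, d_{i+1} = (129 - m_{i+1}^2)/d_i, a_{i+1} = floor((a_0 + m_{i+1})/d_{i+1}):
  m_1 = 1*11 - 0 = 11, d_1 = (129 - 11^2)/1 = 8/1 = 8, a_1 = floor((11 + 11)/8) = 2.
  m_2 = 8*2 - 11 = 5, d_2 = (129 - 5^2)/8 = 104/8 = 13, a_2 = floor((11 + 5)/13) = 1.
  m_3 = 13*1 - 5 = 8, d_3 = (129 - 8^2)/13 = 65/13 = 5, a_3 = floor((11 + 8)/5) = 3.
  m_4 = 5*3 - 8 = 7, d_4 = (129 - 7^2)/5 = 80/5 = 16, a_4 = floor((11 + 7)/16) = 1.
  m_5 = 16*1 - 7 = 9, d_5 = (129 - 9^2)/16 = 48/16 = 3, a_5 = floor((11 + 9)/3) = 6.
  m_6 = 3*6 - 9 = 9, d_6 = (129 - 9^2)/3 = 48/3 = 16, a_6 = floor((11 + 9)/16) = 1.
  m_7 = 16*1 - 9 = 7, d_7 = (129 - 7^2)/16 = 80/16 = 5, a_7 = floor((11 + 7)/5) = 3.
  m_8 = 5*3 - 7 = 8, d_8 = (129 - 8^2)/5 = 65/5 = 13, a_8 = floor((11 + 8)/13) = 1.
  m_9 = 13*1 - 8 = 5, d_9 = (129 - 5^2)/13 = 104/13 = 8, a_9 = floor((11 + 5)/8) = 2.
  m_10 = 8*2 - 5 = 11, d_10 = (129 - 11^2)/8 = 8/8 = 1, a_10 = floor((11 + 11)/1) = 22.
  m_11 = 1*22 - 11 = 11, d_11 = (129 - 11^2)/1 = 8/1 = 8: (m_11, d_11) = (m_1, d_1) = (11, 8), so from here the quotients repeat a_1, ..., a_10; the period length is 10.
Hence the expansion of sqrt(129) is a_0 = 11 followed by the repeating block 2, 1, 3, 1, 6, 1, 3, 1, 2, 22 (period 10).

[11; (2, 1, 3, 1, 6, 1, 3, 1, 2, 22)]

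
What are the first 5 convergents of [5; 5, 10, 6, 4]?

Using the convergent recurrence p_i = a_i*p_{i-1} + p_{i-2}, q_i = a_i*q_{i-1} + q_{i-2} with p_{-2}=0, p_{-1}=1, q_{-2}=1, q_{-1}=0:
  i=0: a_0=5, p_0 = 5*1 + 0 = 5, q_0 = 5*0 + 1 = 1.
  i=1: a_1=5, p_1 = 5*5 + 1 = 26, q_1 = 5*1 + 0 = 5.
  i=2: a_2=10, p_2 = 10*26 + 5 = 265, q_2 = 10*5 + 1 = 51.
  i=3: a_3=6, p_3 = 6*265 + 26 = 1616, q_3 = 6*51 + 5 = 311.
  i=4: a_4=4, p_4 = 4*1616 + 265 = 6729, q_4 = 4*311 + 51 = 1295.

5/1, 26/5, 265/51, 1616/311, 6729/1295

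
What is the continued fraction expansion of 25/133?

[0; 5, 3, 8]

Run the Euclidean algorithm on 25 and 133; the successive quotients are the partial quotients a_0, a_1, ... (each step inverts the fractional part left over by the previous one):
  25 = 0*133 + 25, so a_0 = 0.
  133 = 5*25 + 8, so a_1 = 5.
  25 = 3*8 + 1, so a_2 = 3.
  8 = 8*1 + 0, so a_3 = 8.
The remainder reaches 0 after 4 divisions, so the expansion has 4 partial quotients, read off in order.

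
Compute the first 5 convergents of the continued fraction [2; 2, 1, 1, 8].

2/1, 5/2, 7/3, 12/5, 103/43

Using the convergent recurrence p_i = a_i*p_{i-1} + p_{i-2}, q_i = a_i*q_{i-1} + q_{i-2} with p_{-2}=0, p_{-1}=1, q_{-2}=1, q_{-1}=0:
  i=0: a_0=2, p_0 = 2*1 + 0 = 2, q_0 = 2*0 + 1 = 1.
  i=1: a_1=2, p_1 = 2*2 + 1 = 5, q_1 = 2*1 + 0 = 2.
  i=2: a_2=1, p_2 = 1*5 + 2 = 7, q_2 = 1*2 + 1 = 3.
  i=3: a_3=1, p_3 = 1*7 + 5 = 12, q_3 = 1*3 + 2 = 5.
  i=4: a_4=8, p_4 = 8*12 + 7 = 103, q_4 = 8*5 + 3 = 43.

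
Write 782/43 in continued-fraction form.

[18; 5, 2, 1, 2]

Run the Euclidean algorithm on 782 and 43; the successive quotients are the partial quotients a_0, a_1, ... (each step inverts the fractional part left over by the previous one):
  782 = 18*43 + 8, so a_0 = 18.
  43 = 5*8 + 3, so a_1 = 5.
  8 = 2*3 + 2, so a_2 = 2.
  3 = 1*2 + 1, so a_3 = 1.
  2 = 2*1 + 0, so a_4 = 2.
The remainder reaches 0 after 5 divisions, so the expansion has 5 partial quotients, read off in order.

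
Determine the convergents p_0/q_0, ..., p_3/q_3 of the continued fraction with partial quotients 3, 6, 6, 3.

Using the convergent recurrence p_i = a_i*p_{i-1} + p_{i-2}, q_i = a_i*q_{i-1} + q_{i-2} with p_{-2}=0, p_{-1}=1, q_{-2}=1, q_{-1}=0:
  i=0: a_0=3, p_0 = 3*1 + 0 = 3, q_0 = 3*0 + 1 = 1.
  i=1: a_1=6, p_1 = 6*3 + 1 = 19, q_1 = 6*1 + 0 = 6.
  i=2: a_2=6, p_2 = 6*19 + 3 = 117, q_2 = 6*6 + 1 = 37.
  i=3: a_3=3, p_3 = 3*117 + 19 = 370, q_3 = 3*37 + 6 = 117.

3/1, 19/6, 117/37, 370/117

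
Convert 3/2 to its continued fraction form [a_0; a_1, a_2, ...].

[1; 2]

Run the Euclidean algorithm on 3 and 2; the successive quotients are the partial quotients a_0, a_1, ... (each step inverts the fractional part left over by the previous one):
  3 = 1*2 + 1, so a_0 = 1.
  2 = 2*1 + 0, so a_1 = 2.
The remainder reaches 0 after 2 divisions, so the expansion has 2 partial quotients, read off in order.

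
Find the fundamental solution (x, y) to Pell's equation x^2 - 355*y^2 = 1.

(x, y) = (954809, 50676)

First expand sqrt(355) as a continued fraction. With x_i = (sqrt(355) + m_i)/d_i and (m_0, d_0) = (0, 1): a_0 = floor(sqrt(355)) = 18, since 18^2 = 324 <= 355 < 361 = 19^2.
Iterate m_{i+1} = d_i*a_i - m_i, d_{i+1} = (355 - m_{i+1}^2)/d_i, a_{i+1} = floor((a_0 + m_{i+1})/d_{i+1}):
  m_1 = 1*18 - 0 = 18, d_1 = (355 - 18^2)/1 = 31/1 = 31, a_1 = floor((18 + 18)/31) = 1.
  m_2 = 31*1 - 18 = 13, d_2 = (355 - 13^2)/31 = 186/31 = 6, a_2 = floor((18 + 13)/6) = 5.
  m_3 = 6*5 - 13 = 17, d_3 = (355 - 17^2)/6 = 66/6 = 11, a_3 = floor((18 + 17)/11) = 3.
  m_4 = 11*3 - 17 = 16, d_4 = (355 - 16^2)/11 = 99/11 = 9, a_4 = floor((18 + 16)/9) = 3.
  m_5 = 9*3 - 16 = 11, d_5 = (355 - 11^2)/9 = 234/9 = 26, a_5 = floor((18 + 11)/26) = 1.
  m_6 = 26*1 - 11 = 15, d_6 = (355 - 15^2)/26 = 130/26 = 5, a_6 = floor((18 + 15)/5) = 6.
  m_7 = 5*6 - 15 = 15, d_7 = (355 - 15^2)/5 = 130/5 = 26, a_7 = floor((18 + 15)/26) = 1.
  m_8 = 26*1 - 15 = 11, d_8 = (355 - 11^2)/26 = 234/26 = 9, a_8 = floor((18 + 11)/9) = 3.
  m_9 = 9*3 - 11 = 16, d_9 = (355 - 16^2)/9 = 99/9 = 11, a_9 = floor((18 + 16)/11) = 3.
  m_10 = 11*3 - 16 = 17, d_10 = (355 - 17^2)/11 = 66/11 = 6, a_10 = floor((18 + 17)/6) = 5.
  m_11 = 6*5 - 17 = 13, d_11 = (355 - 13^2)/6 = 186/6 = 31, a_11 = floor((18 + 13)/31) = 1.
  m_12 = 31*1 - 13 = 18, d_12 = (355 - 18^2)/31 = 31/31 = 1, a_12 = floor((18 + 18)/1) = 36.
  m_13 = 1*36 - 18 = 18, d_13 = (355 - 18^2)/1 = 31/1 = 31: (m_13, d_13) = (m_1, d_1) = (18, 31), so from here the quotients repeat a_1, ..., a_12; the period length is 12.
So sqrt(355) = [18; (1, 5, 3, 3, 1, 6, 1, 3, 3, 5, 1, 36)] with period length k = 12.
k is even, so the fundamental solution of x^2 - 355y^2 = 1 is (p_{k-1}, q_{k-1}) = (p_11, q_11); compute convergents through index 11.
Convergents (p_i = a_i*p_{i-1} + p_{i-2}, q_i = a_i*q_{i-1} + q_{i-2} with p_{-2}=0, p_{-1}=1, q_{-2}=1, q_{-1}=0):
  i=0: a_0=18, p_0 = 18*1 + 0 = 18, q_0 = 18*0 + 1 = 1.
  i=1: a_1=1, p_1 = 1*18 + 1 = 19, q_1 = 1*1 + 0 = 1.
  i=2: a_2=5, p_2 = 5*19 + 18 = 113, q_2 = 5*1 + 1 = 6.
  i=3: a_3=3, p_3 = 3*113 + 19 = 358, q_3 = 3*6 + 1 = 19.
  i=4: a_4=3, p_4 = 3*358 + 113 = 1187, q_4 = 3*19 + 6 = 63.
  i=5: a_5=1, p_5 = 1*1187 + 358 = 1545, q_5 = 1*63 + 19 = 82.
  i=6: a_6=6, p_6 = 6*1545 + 1187 = 10457, q_6 = 6*82 + 63 = 555.
  i=7: a_7=1, p_7 = 1*10457 + 1545 = 12002, q_7 = 1*555 + 82 = 637.
  i=8: a_8=3, p_8 = 3*12002 + 10457 = 46463, q_8 = 3*637 + 555 = 2466.
  i=9: a_9=3, p_9 = 3*46463 + 12002 = 151391, q_9 = 3*2466 + 637 = 8035.
  i=10: a_10=5, p_10 = 5*151391 + 46463 = 803418, q_10 = 5*8035 + 2466 = 42641.
  i=11: a_11=1, p_11 = 1*803418 + 151391 = 954809, q_11 = 1*42641 + 8035 = 50676.
Check: 954809^2 - 355*50676^2 = 911660226481 - 911660226480 = 1, so (x, y) = (954809, 50676) solves the equation, and by the theorem it is the least positive solution.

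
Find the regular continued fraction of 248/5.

Run the Euclidean algorithm on 248 and 5; the successive quotients are the partial quotients a_0, a_1, ... (each step inverts the fractional part left over by the previous one):
  248 = 49*5 + 3, so a_0 = 49.
  5 = 1*3 + 2, so a_1 = 1.
  3 = 1*2 + 1, so a_2 = 1.
  2 = 2*1 + 0, so a_3 = 2.
The remainder reaches 0 after 4 divisions, so the expansion has 4 partial quotients, read off in order.

[49; 1, 1, 2]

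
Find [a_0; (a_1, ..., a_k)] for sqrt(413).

Write x_i = (sqrt(413) + m_i)/d_i with (m_0, d_0) = (0, 1). a_0 = floor(sqrt(413)) = 20, since 20^2 = 400 <= 413 < 441 = 21^2.
Iterate m_{i+1} = d_i*a_i - m_i, d_{i+1} = (413 - m_{i+1}^2)/d_i, a_{i+1} = floor((a_0 + m_{i+1})/d_{i+1}):
  m_1 = 1*20 - 0 = 20, d_1 = (413 - 20^2)/1 = 13/1 = 13, a_1 = floor((20 + 20)/13) = 3.
  m_2 = 13*3 - 20 = 19, d_2 = (413 - 19^2)/13 = 52/13 = 4, a_2 = floor((20 + 19)/4) = 9.
  m_3 = 4*9 - 19 = 17, d_3 = (413 - 17^2)/4 = 124/4 = 31, a_3 = floor((20 + 17)/31) = 1.
  m_4 = 31*1 - 17 = 14, d_4 = (413 - 14^2)/31 = 217/31 = 7, a_4 = floor((20 + 14)/7) = 4.
  m_5 = 7*4 - 14 = 14, d_5 = (413 - 14^2)/7 = 217/7 = 31, a_5 = floor((20 + 14)/31) = 1.
  m_6 = 31*1 - 14 = 17, d_6 = (413 - 17^2)/31 = 124/31 = 4, a_6 = floor((20 + 17)/4) = 9.
  m_7 = 4*9 - 17 = 19, d_7 = (413 - 19^2)/4 = 52/4 = 13, a_7 = floor((20 + 19)/13) = 3.
  m_8 = 13*3 - 19 = 20, d_8 = (413 - 20^2)/13 = 13/13 = 1, a_8 = floor((20 + 20)/1) = 40.
  m_9 = 1*40 - 20 = 20, d_9 = (413 - 20^2)/1 = 13/1 = 13: (m_9, d_9) = (m_1, d_1) = (20, 13), so from here the quotients repeat a_1, ..., a_8; the period length is 8.
Hence the expansion of sqrt(413) is a_0 = 20 followed by the repeating block 3, 9, 1, 4, 1, 9, 3, 40 (period 8).

[20; (3, 9, 1, 4, 1, 9, 3, 40)]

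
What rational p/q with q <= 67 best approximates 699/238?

Expand x = 699/238 as a continued fraction with the Euclidean algorithm:
  699 = 2*238 + 223, so a_0 = 2.
  238 = 1*223 + 15, so a_1 = 1.
  223 = 14*15 + 13, so a_2 = 14.
  15 = 1*13 + 2, so a_3 = 1.
  13 = 6*2 + 1, so a_4 = 6.
  2 = 2*1 + 0, so a_5 = 2.
so x = [2; 1, 14, 1, 6, 2].
Convergents (p_i = a_i*p_{i-1} + p_{i-2}, q_i = a_i*q_{i-1} + q_{i-2} with p_{-2}=0, p_{-1}=1, q_{-2}=1, q_{-1}=0), until the denominator exceeds 67:
  i=0: a_0=2, p_0 = 2*1 + 0 = 2, q_0 = 2*0 + 1 = 1.
  i=1: a_1=1, p_1 = 1*2 + 1 = 3, q_1 = 1*1 + 0 = 1.
  i=2: a_2=14, p_2 = 14*3 + 2 = 44, q_2 = 14*1 + 1 = 15.
  i=3: a_3=1, p_3 = 1*44 + 3 = 47, q_3 = 1*15 + 1 = 16.
  i=4: a_4=6, p_4 = 6*47 + 44 = 326, q_4 = 6*16 + 15 = 111.
q_4 = 111 > 67, so the last convergent with denominator <= 67 is p_3/q_3 = 47/16.
The closest fraction with denominator <= 67 is either p_3/q_3 or the intermediate fraction (k*p_3 + p_2)/(k*q_3 + q_2) with the largest k >= 1 whose denominator stays <= 67; these approach x as k grows, and every other convergent or intermediate fraction in range is farther away.
Largest k: floor((67 - q_2)/q_3) = floor((67 - 15)/16) = 3.
That gives (3*47 + 44)/(3*16 + 15) = 185/63.
Compare the errors: |x - 47/16| = |699*16 - 47*238|/(238*16) = 2/3808, and |x - 185/63| = |699*63 - 185*238|/(238*63) = 7/14994.
Cross-multiplying, 7*3808 = 26656 < 29988 = 2*14994, so 7/14994 is smaller: the intermediate fraction 185/63 is closer to x than 47/16.

185/63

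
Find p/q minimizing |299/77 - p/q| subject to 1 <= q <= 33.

Expand x = 299/77 as a continued fraction with the Euclidean algorithm:
  299 = 3*77 + 68, so a_0 = 3.
  77 = 1*68 + 9, so a_1 = 1.
  68 = 7*9 + 5, so a_2 = 7.
  9 = 1*5 + 4, so a_3 = 1.
  5 = 1*4 + 1, so a_4 = 1.
  4 = 4*1 + 0, so a_5 = 4.
so x = [3; 1, 7, 1, 1, 4].
Convergents (p_i = a_i*p_{i-1} + p_{i-2}, q_i = a_i*q_{i-1} + q_{i-2} with p_{-2}=0, p_{-1}=1, q_{-2}=1, q_{-1}=0), until the denominator exceeds 33:
  i=0: a_0=3, p_0 = 3*1 + 0 = 3, q_0 = 3*0 + 1 = 1.
  i=1: a_1=1, p_1 = 1*3 + 1 = 4, q_1 = 1*1 + 0 = 1.
  i=2: a_2=7, p_2 = 7*4 + 3 = 31, q_2 = 7*1 + 1 = 8.
  i=3: a_3=1, p_3 = 1*31 + 4 = 35, q_3 = 1*8 + 1 = 9.
  i=4: a_4=1, p_4 = 1*35 + 31 = 66, q_4 = 1*9 + 8 = 17.
  i=5: a_5=4, p_5 = 4*66 + 35 = 299, q_5 = 4*17 + 9 = 77.
q_5 = 77 > 33, so the last convergent with denominator <= 33 is p_4/q_4 = 66/17.
The closest fraction with denominator <= 33 is either p_4/q_4 or the intermediate fraction (k*p_4 + p_3)/(k*q_4 + q_3) with the largest k >= 1 whose denominator stays <= 33; these approach x as k grows, and every other convergent or intermediate fraction in range is farther away.
Largest k: floor((33 - q_3)/q_4) = floor((33 - 9)/17) = 1.
That gives (1*66 + 35)/(1*17 + 9) = 101/26.
Compare the errors: |x - 66/17| = |299*17 - 66*77|/(77*17) = 1/1309, and |x - 101/26| = |299*26 - 101*77|/(77*26) = 3/2002.
Cross-multiplying, 1*2002 = 2002 < 3927 = 3*1309, so 1/1309 is smaller: the convergent 66/17 is closer to x than 101/26.

66/17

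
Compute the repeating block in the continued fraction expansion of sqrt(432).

[20; (1, 3, 1, 1, 1, 3, 1, 40)]

Write x_i = (sqrt(432) + m_i)/d_i with (m_0, d_0) = (0, 1). a_0 = floor(sqrt(432)) = 20, since 20^2 = 400 <= 432 < 441 = 21^2.
Iterate m_{i+1} = d_i*a_i - m_i, d_{i+1} = (432 - m_{i+1}^2)/d_i, a_{i+1} = floor((a_0 + m_{i+1})/d_{i+1}):
  m_1 = 1*20 - 0 = 20, d_1 = (432 - 20^2)/1 = 32/1 = 32, a_1 = floor((20 + 20)/32) = 1.
  m_2 = 32*1 - 20 = 12, d_2 = (432 - 12^2)/32 = 288/32 = 9, a_2 = floor((20 + 12)/9) = 3.
  m_3 = 9*3 - 12 = 15, d_3 = (432 - 15^2)/9 = 207/9 = 23, a_3 = floor((20 + 15)/23) = 1.
  m_4 = 23*1 - 15 = 8, d_4 = (432 - 8^2)/23 = 368/23 = 16, a_4 = floor((20 + 8)/16) = 1.
  m_5 = 16*1 - 8 = 8, d_5 = (432 - 8^2)/16 = 368/16 = 23, a_5 = floor((20 + 8)/23) = 1.
  m_6 = 23*1 - 8 = 15, d_6 = (432 - 15^2)/23 = 207/23 = 9, a_6 = floor((20 + 15)/9) = 3.
  m_7 = 9*3 - 15 = 12, d_7 = (432 - 12^2)/9 = 288/9 = 32, a_7 = floor((20 + 12)/32) = 1.
  m_8 = 32*1 - 12 = 20, d_8 = (432 - 20^2)/32 = 32/32 = 1, a_8 = floor((20 + 20)/1) = 40.
  m_9 = 1*40 - 20 = 20, d_9 = (432 - 20^2)/1 = 32/1 = 32: (m_9, d_9) = (m_1, d_1) = (20, 32), so from here the quotients repeat a_1, ..., a_8; the period length is 8.
Hence the expansion of sqrt(432) is a_0 = 20 followed by the repeating block 1, 3, 1, 1, 1, 3, 1, 40 (period 8).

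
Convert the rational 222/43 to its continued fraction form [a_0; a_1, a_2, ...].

Run the Euclidean algorithm on 222 and 43; the successive quotients are the partial quotients a_0, a_1, ... (each step inverts the fractional part left over by the previous one):
  222 = 5*43 + 7, so a_0 = 5.
  43 = 6*7 + 1, so a_1 = 6.
  7 = 7*1 + 0, so a_2 = 7.
The remainder reaches 0 after 3 divisions, so the expansion has 3 partial quotients, read off in order.

[5; 6, 7]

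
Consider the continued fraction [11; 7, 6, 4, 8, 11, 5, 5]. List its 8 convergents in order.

Using the convergent recurrence p_i = a_i*p_{i-1} + p_{i-2}, q_i = a_i*q_{i-1} + q_{i-2} with p_{-2}=0, p_{-1}=1, q_{-2}=1, q_{-1}=0:
  i=0: a_0=11, p_0 = 11*1 + 0 = 11, q_0 = 11*0 + 1 = 1.
  i=1: a_1=7, p_1 = 7*11 + 1 = 78, q_1 = 7*1 + 0 = 7.
  i=2: a_2=6, p_2 = 6*78 + 11 = 479, q_2 = 6*7 + 1 = 43.
  i=3: a_3=4, p_3 = 4*479 + 78 = 1994, q_3 = 4*43 + 7 = 179.
  i=4: a_4=8, p_4 = 8*1994 + 479 = 16431, q_4 = 8*179 + 43 = 1475.
  i=5: a_5=11, p_5 = 11*16431 + 1994 = 182735, q_5 = 11*1475 + 179 = 16404.
  i=6: a_6=5, p_6 = 5*182735 + 16431 = 930106, q_6 = 5*16404 + 1475 = 83495.
  i=7: a_7=5, p_7 = 5*930106 + 182735 = 4833265, q_7 = 5*83495 + 16404 = 433879.

11/1, 78/7, 479/43, 1994/179, 16431/1475, 182735/16404, 930106/83495, 4833265/433879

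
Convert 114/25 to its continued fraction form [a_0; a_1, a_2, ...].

[4; 1, 1, 3, 1, 2]

Run the Euclidean algorithm on 114 and 25; the successive quotients are the partial quotients a_0, a_1, ... (each step inverts the fractional part left over by the previous one):
  114 = 4*25 + 14, so a_0 = 4.
  25 = 1*14 + 11, so a_1 = 1.
  14 = 1*11 + 3, so a_2 = 1.
  11 = 3*3 + 2, so a_3 = 3.
  3 = 1*2 + 1, so a_4 = 1.
  2 = 2*1 + 0, so a_5 = 2.
The remainder reaches 0 after 6 divisions, so the expansion has 6 partial quotients, read off in order.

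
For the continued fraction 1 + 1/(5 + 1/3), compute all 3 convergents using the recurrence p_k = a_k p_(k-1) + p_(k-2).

Using the convergent recurrence p_i = a_i*p_{i-1} + p_{i-2}, q_i = a_i*q_{i-1} + q_{i-2} with p_{-2}=0, p_{-1}=1, q_{-2}=1, q_{-1}=0:
  i=0: a_0=1, p_0 = 1*1 + 0 = 1, q_0 = 1*0 + 1 = 1.
  i=1: a_1=5, p_1 = 5*1 + 1 = 6, q_1 = 5*1 + 0 = 5.
  i=2: a_2=3, p_2 = 3*6 + 1 = 19, q_2 = 3*5 + 1 = 16.

1/1, 6/5, 19/16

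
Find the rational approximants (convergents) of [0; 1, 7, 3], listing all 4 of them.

0/1, 1/1, 7/8, 22/25

Using the convergent recurrence p_i = a_i*p_{i-1} + p_{i-2}, q_i = a_i*q_{i-1} + q_{i-2} with p_{-2}=0, p_{-1}=1, q_{-2}=1, q_{-1}=0:
  i=0: a_0=0, p_0 = 0*1 + 0 = 0, q_0 = 0*0 + 1 = 1.
  i=1: a_1=1, p_1 = 1*0 + 1 = 1, q_1 = 1*1 + 0 = 1.
  i=2: a_2=7, p_2 = 7*1 + 0 = 7, q_2 = 7*1 + 1 = 8.
  i=3: a_3=3, p_3 = 3*7 + 1 = 22, q_3 = 3*8 + 1 = 25.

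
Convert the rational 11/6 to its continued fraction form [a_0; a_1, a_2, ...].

Run the Euclidean algorithm on 11 and 6; the successive quotients are the partial quotients a_0, a_1, ... (each step inverts the fractional part left over by the previous one):
  11 = 1*6 + 5, so a_0 = 1.
  6 = 1*5 + 1, so a_1 = 1.
  5 = 5*1 + 0, so a_2 = 5.
The remainder reaches 0 after 3 divisions, so the expansion has 3 partial quotients, read off in order.

[1; 1, 5]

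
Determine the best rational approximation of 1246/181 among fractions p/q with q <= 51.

Expand x = 1246/181 as a continued fraction with the Euclidean algorithm:
  1246 = 6*181 + 160, so a_0 = 6.
  181 = 1*160 + 21, so a_1 = 1.
  160 = 7*21 + 13, so a_2 = 7.
  21 = 1*13 + 8, so a_3 = 1.
  13 = 1*8 + 5, so a_4 = 1.
  8 = 1*5 + 3, so a_5 = 1.
  5 = 1*3 + 2, so a_6 = 1.
  3 = 1*2 + 1, so a_7 = 1.
  2 = 2*1 + 0, so a_8 = 2.
so x = [6; 1, 7, 1, 1, 1, 1, 1, 2].
Convergents (p_i = a_i*p_{i-1} + p_{i-2}, q_i = a_i*q_{i-1} + q_{i-2} with p_{-2}=0, p_{-1}=1, q_{-2}=1, q_{-1}=0), until the denominator exceeds 51:
  i=0: a_0=6, p_0 = 6*1 + 0 = 6, q_0 = 6*0 + 1 = 1.
  i=1: a_1=1, p_1 = 1*6 + 1 = 7, q_1 = 1*1 + 0 = 1.
  i=2: a_2=7, p_2 = 7*7 + 6 = 55, q_2 = 7*1 + 1 = 8.
  i=3: a_3=1, p_3 = 1*55 + 7 = 62, q_3 = 1*8 + 1 = 9.
  i=4: a_4=1, p_4 = 1*62 + 55 = 117, q_4 = 1*9 + 8 = 17.
  i=5: a_5=1, p_5 = 1*117 + 62 = 179, q_5 = 1*17 + 9 = 26.
  i=6: a_6=1, p_6 = 1*179 + 117 = 296, q_6 = 1*26 + 17 = 43.
  i=7: a_7=1, p_7 = 1*296 + 179 = 475, q_7 = 1*43 + 26 = 69.
q_7 = 69 > 51, so the last convergent with denominator <= 51 is p_6/q_6 = 296/43.
The closest fraction with denominator <= 51 is either p_6/q_6 or the intermediate fraction (k*p_6 + p_5)/(k*q_6 + q_5) with the largest k >= 1 whose denominator stays <= 51; these approach x as k grows, and every other convergent or intermediate fraction in range is farther away.
Largest k: floor((51 - q_5)/q_6) = floor((51 - 26)/43) = 0.
Since k = 0, no intermediate fraction beyond p_6/q_6 has denominator <= 51, so the convergent 296/43 is the closest (its error is |1246*43 - 296*181|/(181*43) = 2/7783).

296/43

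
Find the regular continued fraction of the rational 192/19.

Run the Euclidean algorithm on 192 and 19; the successive quotients are the partial quotients a_0, a_1, ... (each step inverts the fractional part left over by the previous one):
  192 = 10*19 + 2, so a_0 = 10.
  19 = 9*2 + 1, so a_1 = 9.
  2 = 2*1 + 0, so a_2 = 2.
The remainder reaches 0 after 3 divisions, so the expansion has 3 partial quotients, read off in order.

[10; 9, 2]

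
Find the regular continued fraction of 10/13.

[0; 1, 3, 3]

Run the Euclidean algorithm on 10 and 13; the successive quotients are the partial quotients a_0, a_1, ... (each step inverts the fractional part left over by the previous one):
  10 = 0*13 + 10, so a_0 = 0.
  13 = 1*10 + 3, so a_1 = 1.
  10 = 3*3 + 1, so a_2 = 3.
  3 = 3*1 + 0, so a_3 = 3.
The remainder reaches 0 after 4 divisions, so the expansion has 4 partial quotients, read off in order.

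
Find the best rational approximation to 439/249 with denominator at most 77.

67/38

Expand x = 439/249 as a continued fraction with the Euclidean algorithm:
  439 = 1*249 + 190, so a_0 = 1.
  249 = 1*190 + 59, so a_1 = 1.
  190 = 3*59 + 13, so a_2 = 3.
  59 = 4*13 + 7, so a_3 = 4.
  13 = 1*7 + 6, so a_4 = 1.
  7 = 1*6 + 1, so a_5 = 1.
  6 = 6*1 + 0, so a_6 = 6.
so x = [1; 1, 3, 4, 1, 1, 6].
Convergents (p_i = a_i*p_{i-1} + p_{i-2}, q_i = a_i*q_{i-1} + q_{i-2} with p_{-2}=0, p_{-1}=1, q_{-2}=1, q_{-1}=0), until the denominator exceeds 77:
  i=0: a_0=1, p_0 = 1*1 + 0 = 1, q_0 = 1*0 + 1 = 1.
  i=1: a_1=1, p_1 = 1*1 + 1 = 2, q_1 = 1*1 + 0 = 1.
  i=2: a_2=3, p_2 = 3*2 + 1 = 7, q_2 = 3*1 + 1 = 4.
  i=3: a_3=4, p_3 = 4*7 + 2 = 30, q_3 = 4*4 + 1 = 17.
  i=4: a_4=1, p_4 = 1*30 + 7 = 37, q_4 = 1*17 + 4 = 21.
  i=5: a_5=1, p_5 = 1*37 + 30 = 67, q_5 = 1*21 + 17 = 38.
  i=6: a_6=6, p_6 = 6*67 + 37 = 439, q_6 = 6*38 + 21 = 249.
q_6 = 249 > 77, so the last convergent with denominator <= 77 is p_5/q_5 = 67/38.
The closest fraction with denominator <= 77 is either p_5/q_5 or the intermediate fraction (k*p_5 + p_4)/(k*q_5 + q_4) with the largest k >= 1 whose denominator stays <= 77; these approach x as k grows, and every other convergent or intermediate fraction in range is farther away.
Largest k: floor((77 - q_4)/q_5) = floor((77 - 21)/38) = 1.
That gives (1*67 + 37)/(1*38 + 21) = 104/59.
Compare the errors: |x - 67/38| = |439*38 - 67*249|/(249*38) = 1/9462, and |x - 104/59| = |439*59 - 104*249|/(249*59) = 5/14691.
Cross-multiplying, 1*14691 = 14691 < 47310 = 5*9462, so 1/9462 is smaller: the convergent 67/38 is closer to x than 104/59.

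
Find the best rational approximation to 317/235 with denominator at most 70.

58/43

Expand x = 317/235 as a continued fraction with the Euclidean algorithm:
  317 = 1*235 + 82, so a_0 = 1.
  235 = 2*82 + 71, so a_1 = 2.
  82 = 1*71 + 11, so a_2 = 1.
  71 = 6*11 + 5, so a_3 = 6.
  11 = 2*5 + 1, so a_4 = 2.
  5 = 5*1 + 0, so a_5 = 5.
so x = [1; 2, 1, 6, 2, 5].
Convergents (p_i = a_i*p_{i-1} + p_{i-2}, q_i = a_i*q_{i-1} + q_{i-2} with p_{-2}=0, p_{-1}=1, q_{-2}=1, q_{-1}=0), until the denominator exceeds 70:
  i=0: a_0=1, p_0 = 1*1 + 0 = 1, q_0 = 1*0 + 1 = 1.
  i=1: a_1=2, p_1 = 2*1 + 1 = 3, q_1 = 2*1 + 0 = 2.
  i=2: a_2=1, p_2 = 1*3 + 1 = 4, q_2 = 1*2 + 1 = 3.
  i=3: a_3=6, p_3 = 6*4 + 3 = 27, q_3 = 6*3 + 2 = 20.
  i=4: a_4=2, p_4 = 2*27 + 4 = 58, q_4 = 2*20 + 3 = 43.
  i=5: a_5=5, p_5 = 5*58 + 27 = 317, q_5 = 5*43 + 20 = 235.
q_5 = 235 > 70, so the last convergent with denominator <= 70 is p_4/q_4 = 58/43.
The closest fraction with denominator <= 70 is either p_4/q_4 or the intermediate fraction (k*p_4 + p_3)/(k*q_4 + q_3) with the largest k >= 1 whose denominator stays <= 70; these approach x as k grows, and every other convergent or intermediate fraction in range is farther away.
Largest k: floor((70 - q_3)/q_4) = floor((70 - 20)/43) = 1.
That gives (1*58 + 27)/(1*43 + 20) = 85/63.
Compare the errors: |x - 58/43| = |317*43 - 58*235|/(235*43) = 1/10105, and |x - 85/63| = |317*63 - 85*235|/(235*63) = 4/14805.
Cross-multiplying, 1*14805 = 14805 < 40420 = 4*10105, so 1/10105 is smaller: the convergent 58/43 is closer to x than 85/63.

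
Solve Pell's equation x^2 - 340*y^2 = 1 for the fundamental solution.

(x, y) = (285769, 15498)

First expand sqrt(340) as a continued fraction. With x_i = (sqrt(340) + m_i)/d_i and (m_0, d_0) = (0, 1): a_0 = floor(sqrt(340)) = 18, since 18^2 = 324 <= 340 < 361 = 19^2.
Iterate m_{i+1} = d_i*a_i - m_i, d_{i+1} = (340 - m_{i+1}^2)/d_i, a_{i+1} = floor((a_0 + m_{i+1})/d_{i+1}):
  m_1 = 1*18 - 0 = 18, d_1 = (340 - 18^2)/1 = 16/1 = 16, a_1 = floor((18 + 18)/16) = 2.
  m_2 = 16*2 - 18 = 14, d_2 = (340 - 14^2)/16 = 144/16 = 9, a_2 = floor((18 + 14)/9) = 3.
  m_3 = 9*3 - 14 = 13, d_3 = (340 - 13^2)/9 = 171/9 = 19, a_3 = floor((18 + 13)/19) = 1.
  m_4 = 19*1 - 13 = 6, d_4 = (340 - 6^2)/19 = 304/19 = 16, a_4 = floor((18 + 6)/16) = 1.
  m_5 = 16*1 - 6 = 10, d_5 = (340 - 10^2)/16 = 240/16 = 15, a_5 = floor((18 + 10)/15) = 1.
  m_6 = 15*1 - 10 = 5, d_6 = (340 - 5^2)/15 = 315/15 = 21, a_6 = floor((18 + 5)/21) = 1.
  m_7 = 21*1 - 5 = 16, d_7 = (340 - 16^2)/21 = 84/21 = 4, a_7 = floor((18 + 16)/4) = 8.
  m_8 = 4*8 - 16 = 16, d_8 = (340 - 16^2)/4 = 84/4 = 21, a_8 = floor((18 + 16)/21) = 1.
  m_9 = 21*1 - 16 = 5, d_9 = (340 - 5^2)/21 = 315/21 = 15, a_9 = floor((18 + 5)/15) = 1.
  m_10 = 15*1 - 5 = 10, d_10 = (340 - 10^2)/15 = 240/15 = 16, a_10 = floor((18 + 10)/16) = 1.
  m_11 = 16*1 - 10 = 6, d_11 = (340 - 6^2)/16 = 304/16 = 19, a_11 = floor((18 + 6)/19) = 1.
  m_12 = 19*1 - 6 = 13, d_12 = (340 - 13^2)/19 = 171/19 = 9, a_12 = floor((18 + 13)/9) = 3.
  m_13 = 9*3 - 13 = 14, d_13 = (340 - 14^2)/9 = 144/9 = 16, a_13 = floor((18 + 14)/16) = 2.
  m_14 = 16*2 - 14 = 18, d_14 = (340 - 18^2)/16 = 16/16 = 1, a_14 = floor((18 + 18)/1) = 36.
  m_15 = 1*36 - 18 = 18, d_15 = (340 - 18^2)/1 = 16/1 = 16: (m_15, d_15) = (m_1, d_1) = (18, 16), so from here the quotients repeat a_1, ..., a_14; the period length is 14.
So sqrt(340) = [18; (2, 3, 1, 1, 1, 1, 8, 1, 1, 1, 1, 3, 2, 36)] with period length k = 14.
k is even, so the fundamental solution of x^2 - 340y^2 = 1 is (p_{k-1}, q_{k-1}) = (p_13, q_13); compute convergents through index 13.
Convergents (p_i = a_i*p_{i-1} + p_{i-2}, q_i = a_i*q_{i-1} + q_{i-2} with p_{-2}=0, p_{-1}=1, q_{-2}=1, q_{-1}=0):
  i=0: a_0=18, p_0 = 18*1 + 0 = 18, q_0 = 18*0 + 1 = 1.
  i=1: a_1=2, p_1 = 2*18 + 1 = 37, q_1 = 2*1 + 0 = 2.
  i=2: a_2=3, p_2 = 3*37 + 18 = 129, q_2 = 3*2 + 1 = 7.
  i=3: a_3=1, p_3 = 1*129 + 37 = 166, q_3 = 1*7 + 2 = 9.
  i=4: a_4=1, p_4 = 1*166 + 129 = 295, q_4 = 1*9 + 7 = 16.
  i=5: a_5=1, p_5 = 1*295 + 166 = 461, q_5 = 1*16 + 9 = 25.
  i=6: a_6=1, p_6 = 1*461 + 295 = 756, q_6 = 1*25 + 16 = 41.
  i=7: a_7=8, p_7 = 8*756 + 461 = 6509, q_7 = 8*41 + 25 = 353.
  i=8: a_8=1, p_8 = 1*6509 + 756 = 7265, q_8 = 1*353 + 41 = 394.
  i=9: a_9=1, p_9 = 1*7265 + 6509 = 13774, q_9 = 1*394 + 353 = 747.
  i=10: a_10=1, p_10 = 1*13774 + 7265 = 21039, q_10 = 1*747 + 394 = 1141.
  i=11: a_11=1, p_11 = 1*21039 + 13774 = 34813, q_11 = 1*1141 + 747 = 1888.
  i=12: a_12=3, p_12 = 3*34813 + 21039 = 125478, q_12 = 3*1888 + 1141 = 6805.
  i=13: a_13=2, p_13 = 2*125478 + 34813 = 285769, q_13 = 2*6805 + 1888 = 15498.
Check: 285769^2 - 340*15498^2 = 81663921361 - 81663921360 = 1, so (x, y) = (285769, 15498) solves the equation, and by the theorem it is the least positive solution.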